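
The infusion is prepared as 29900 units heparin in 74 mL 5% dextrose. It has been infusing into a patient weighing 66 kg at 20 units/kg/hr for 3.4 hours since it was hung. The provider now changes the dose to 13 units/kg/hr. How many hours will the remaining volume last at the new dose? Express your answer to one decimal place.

Initial rate:
Dose = 20 units/kg/hr × 66 kg = 1320 units/hr
Concentration = 29900 units ÷ 74 mL = 404.0541 units/mL
Rate = 1320 units/hr ÷ 404.0541 units/mL = 3.26689 mL/hr
Volume infused so far = 3.26689 mL/hr × 3.4 hr = 11.10742 mL
Volume remaining = 74 − 11.10742 = 62.89258 mL
New rate:
Dose = 13 units/kg/hr × 66 kg = 858 units/hr
Rate = 858 units/hr ÷ 404.0541 units/mL = 2.123478 mL/hr
Time remaining = 62.89258 mL ÷ 2.123478 mL/hr = 29.61772 hr

29.6 hours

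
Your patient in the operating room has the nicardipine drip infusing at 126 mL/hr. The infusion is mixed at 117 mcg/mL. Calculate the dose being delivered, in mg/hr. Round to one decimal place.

Concentration = 117 mcg/mL = 0.117 mg/mL
Drug rate = 126 mL/hr × 0.117 mg/mL = 14.742 mg/hr

14.7 mg/hr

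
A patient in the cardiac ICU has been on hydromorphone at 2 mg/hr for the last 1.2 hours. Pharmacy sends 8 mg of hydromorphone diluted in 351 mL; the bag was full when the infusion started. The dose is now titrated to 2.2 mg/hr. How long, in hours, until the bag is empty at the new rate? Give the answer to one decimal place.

Initial rate:
Concentration = 8 mg ÷ 351 mL = 0.02279202 mg/mL
Rate = 2 mg/hr ÷ 0.02279202 mg/mL = 87.75 mL/hr
Volume infused so far = 87.75 mL/hr × 1.2 hr = 105.3 mL
Volume remaining = 351 − 105.3 = 245.7 mL
New rate:
Rate = 2.2 mg/hr ÷ 0.02279202 mg/mL = 96.525 mL/hr
Time remaining = 245.7 mL ÷ 96.525 mL/hr = 2.545455 hr

2.5 hours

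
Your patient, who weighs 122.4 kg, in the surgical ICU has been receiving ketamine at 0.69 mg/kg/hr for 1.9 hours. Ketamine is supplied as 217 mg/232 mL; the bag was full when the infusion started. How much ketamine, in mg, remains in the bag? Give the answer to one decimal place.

Dose = 0.69 mg/kg/hr × 122.4 kg = 84.456 mg/hr
Concentration = 217 mg ÷ 232 mL = 0.9353448 mg/mL
Rate = 84.456 mg/hr ÷ 0.9353448 mg/mL = 90.29397 mL/hr
Volume infused = 90.29397 mL/hr × 1.9 hr = 171.5585 mL
Volume remaining = 232 − 171.5585 = 60.44145 mL
Drug remaining = 60.44145 mL × 0.9353448 mg/mL = 56.5336 mg

56.5 mg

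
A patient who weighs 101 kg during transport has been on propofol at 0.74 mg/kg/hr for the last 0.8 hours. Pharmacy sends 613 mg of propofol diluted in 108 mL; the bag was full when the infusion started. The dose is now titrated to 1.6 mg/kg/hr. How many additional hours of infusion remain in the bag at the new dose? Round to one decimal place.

3.4 hours

Initial rate:
Dose = 0.74 mg/kg/hr × 101 kg = 74.74 mg/hr
Concentration = 613 mg ÷ 108 mL = 5.675926 mg/mL
Rate = 74.74 mg/hr ÷ 5.675926 mg/mL = 13.1679 mL/hr
Volume infused so far = 13.1679 mL/hr × 0.8 hr = 10.53432 mL
Volume remaining = 108 − 10.53432 = 97.46568 mL
New rate:
Dose = 1.6 mg/kg/hr × 101 kg = 161.6 mg/hr
Rate = 161.6 mg/hr ÷ 5.675926 mg/mL = 28.47113 mL/hr
Time remaining = 97.46568 mL ÷ 28.47113 mL/hr = 3.423317 hr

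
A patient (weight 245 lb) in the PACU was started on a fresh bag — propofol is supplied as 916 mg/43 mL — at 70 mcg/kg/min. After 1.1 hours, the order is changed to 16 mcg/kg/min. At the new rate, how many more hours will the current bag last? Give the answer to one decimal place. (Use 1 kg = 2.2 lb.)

3.8 hours

Initial rate:
Weight = 245 lb ÷ 2.2 lb/kg = 111.3636 kg
Dose = 70 mcg/kg/min × 111.3636 kg = 7795.455 mcg/min
7795.455 mcg/min × 60 min/hr = 467727.3 mcg/hr
Concentration = 916 mg ÷ 43 mL = 21.30233 mg/mL = 21302.33 mcg/mL
Rate = 467727.3 mcg/hr ÷ 21302.33 mcg/mL = 21.95663 mL/hr
Volume infused so far = 21.95663 mL/hr × 1.1 hr = 24.15229 mL
Volume remaining = 43 − 24.15229 = 18.84771 mL
New rate:
Dose = 16 mcg/kg/min × 111.3636 kg = 1781.818 mcg/min
1781.818 mcg/min × 60 min/hr = 106909.1 mcg/hr
Rate = 106909.1 mcg/hr ÷ 21302.33 mcg/mL = 5.018658 mL/hr
Time remaining = 18.84771 mL ÷ 5.018658 mL/hr = 3.755527 hr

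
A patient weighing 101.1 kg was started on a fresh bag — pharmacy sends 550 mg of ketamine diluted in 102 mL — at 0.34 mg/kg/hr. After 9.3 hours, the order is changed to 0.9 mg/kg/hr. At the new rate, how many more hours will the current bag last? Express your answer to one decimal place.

Initial rate:
Dose = 0.34 mg/kg/hr × 101.1 kg = 34.374 mg/hr
Concentration = 550 mg ÷ 102 mL = 5.392157 mg/mL
Rate = 34.374 mg/hr ÷ 5.392157 mg/mL = 6.374815 mL/hr
Volume infused so far = 6.374815 mL/hr × 9.3 hr = 59.28578 mL
Volume remaining = 102 − 59.28578 = 42.71422 mL
New rate:
Dose = 0.9 mg/kg/hr × 101.1 kg = 90.99 mg/hr
Rate = 90.99 mg/hr ÷ 5.392157 mg/mL = 16.87451 mL/hr
Time remaining = 42.71422 mL ÷ 16.87451 mL/hr = 2.531287 hr

2.5 hours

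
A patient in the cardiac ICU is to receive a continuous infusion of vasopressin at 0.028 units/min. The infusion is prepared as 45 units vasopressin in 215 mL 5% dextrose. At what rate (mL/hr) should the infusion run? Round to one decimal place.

0.028 units/min × 60 min/hr = 1.68 units/hr
Concentration = 45 units ÷ 215 mL = 0.2093023 units/mL
Rate = 1.68 units/hr ÷ 0.2093023 units/mL = 8.026667 mL/hr

8.0 mL/hr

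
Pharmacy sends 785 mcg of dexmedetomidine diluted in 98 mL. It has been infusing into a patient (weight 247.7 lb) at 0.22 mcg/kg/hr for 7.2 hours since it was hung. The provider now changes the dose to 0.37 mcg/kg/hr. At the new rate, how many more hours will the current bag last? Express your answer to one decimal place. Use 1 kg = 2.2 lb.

Initial rate:
Weight = 247.7 lb ÷ 2.2 lb/kg = 112.5909 kg
Dose = 0.22 mcg/kg/hr × 112.5909 kg = 24.77 mcg/hr
Concentration = 785 mcg ÷ 98 mL = 8.010204 mcg/mL
Rate = 24.77 mcg/hr ÷ 8.010204 mcg/mL = 3.092306 mL/hr
Volume infused so far = 3.092306 mL/hr × 7.2 hr = 22.2646 mL
Volume remaining = 98 − 22.2646 = 75.7354 mL
New rate:
Dose = 0.37 mcg/kg/hr × 112.5909 kg = 41.65864 mcg/hr
Rate = 41.65864 mcg/hr ÷ 8.010204 mcg/mL = 5.200696 mL/hr
Time remaining = 75.7354 mL ÷ 5.200696 mL/hr = 14.56255 hr

14.6 hours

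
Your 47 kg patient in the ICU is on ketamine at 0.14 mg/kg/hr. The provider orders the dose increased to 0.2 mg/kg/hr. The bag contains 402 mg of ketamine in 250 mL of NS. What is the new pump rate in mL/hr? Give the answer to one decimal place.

Dose = 0.2 mg/kg/hr × 47 kg = 9.4 mg/hr
Concentration = 402 mg ÷ 250 mL = 1.608 mg/mL
Rate = 9.4 mg/hr ÷ 1.608 mg/mL = 5.845771 mL/hr

5.8 mL/hr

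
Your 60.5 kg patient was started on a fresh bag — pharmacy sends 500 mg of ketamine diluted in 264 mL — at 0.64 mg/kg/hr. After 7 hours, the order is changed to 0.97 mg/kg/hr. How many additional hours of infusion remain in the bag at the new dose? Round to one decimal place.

Initial rate:
Dose = 0.64 mg/kg/hr × 60.5 kg = 38.72 mg/hr
Concentration = 500 mg ÷ 264 mL = 1.893939 mg/mL
Rate = 38.72 mg/hr ÷ 1.893939 mg/mL = 20.44416 mL/hr
Volume infused so far = 20.44416 mL/hr × 7 hr = 143.1091 mL
Volume remaining = 264 − 143.1091 = 120.8909 mL
New rate:
Dose = 0.97 mg/kg/hr × 60.5 kg = 58.685 mg/hr
Rate = 58.685 mg/hr ÷ 1.893939 mg/mL = 30.98568 mL/hr
Time remaining = 120.8909 mL ÷ 30.98568 mL/hr = 3.901508 hr

3.9 hours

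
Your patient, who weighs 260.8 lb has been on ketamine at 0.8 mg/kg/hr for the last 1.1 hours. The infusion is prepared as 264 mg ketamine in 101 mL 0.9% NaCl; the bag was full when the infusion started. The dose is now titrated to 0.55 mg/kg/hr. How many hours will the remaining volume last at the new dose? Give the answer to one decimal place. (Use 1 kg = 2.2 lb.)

Initial rate:
Weight = 260.8 lb ÷ 2.2 lb/kg = 118.5455 kg
Dose = 0.8 mg/kg/hr × 118.5455 kg = 94.83636 mg/hr
Concentration = 264 mg ÷ 101 mL = 2.613861 mg/mL
Rate = 94.83636 mg/hr ÷ 2.613861 mg/mL = 36.28209 mL/hr
Volume infused so far = 36.28209 mL/hr × 1.1 hr = 39.9103 mL
Volume remaining = 101 − 39.9103 = 61.0897 mL
New rate:
Dose = 0.55 mg/kg/hr × 118.5455 kg = 65.2 mg/hr
Rate = 65.2 mg/hr ÷ 2.613861 mg/mL = 24.94394 mL/hr
Time remaining = 61.0897 mL ÷ 24.94394 mL/hr = 2.44908 hr

2.4 hours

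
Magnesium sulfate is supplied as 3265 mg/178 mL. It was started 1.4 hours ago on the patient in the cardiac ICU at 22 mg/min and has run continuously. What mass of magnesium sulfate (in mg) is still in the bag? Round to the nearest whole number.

22 mg/min × 60 min/hr = 1320 mg/hr
Concentration = 3265 mg ÷ 178 mL = 18.3427 mg/mL
Rate = 1320 mg/hr ÷ 18.3427 mg/mL = 71.96325 mL/hr
Volume infused = 71.96325 mL/hr × 1.4 hr = 100.7485 mL
Volume remaining = 178 − 100.7485 = 77.25145 mL
Drug remaining = 77.25145 mL × 18.3427 mg/mL = 1417 mg

1417 mg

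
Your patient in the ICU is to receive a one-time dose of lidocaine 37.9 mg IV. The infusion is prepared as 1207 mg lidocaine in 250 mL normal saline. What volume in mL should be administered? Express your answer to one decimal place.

Concentration = 1207 mg ÷ 250 mL = 4.828 mg/mL
Volume = 37.9 mg ÷ 4.828 mg/mL = 7.850041 mL

7.9 mL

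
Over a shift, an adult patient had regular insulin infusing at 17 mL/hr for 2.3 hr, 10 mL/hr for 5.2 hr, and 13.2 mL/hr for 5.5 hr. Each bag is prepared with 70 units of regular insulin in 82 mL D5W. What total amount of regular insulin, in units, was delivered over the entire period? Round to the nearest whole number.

Concentration = 70 units ÷ 82 mL = 0.8536585 units/mL
Stage 1: 17 mL/hr × 2.3 hr = 39.1 mL → 39.1 mL × 0.8536585 units/mL = 33.37805 units
Stage 2: 10 mL/hr × 5.2 hr = 52 mL → 52 mL × 0.8536585 units/mL = 44.39024 units
Stage 3: 13.2 mL/hr × 5.5 hr = 72.6 mL → 72.6 mL × 0.8536585 units/mL = 61.97561 units
Total = 33.37805 + 44.39024 + 61.97561 = 139.7439 units

140 units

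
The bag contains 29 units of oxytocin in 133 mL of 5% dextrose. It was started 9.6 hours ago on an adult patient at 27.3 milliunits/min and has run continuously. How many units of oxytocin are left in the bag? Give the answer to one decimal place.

27.3 milliunits/min × 60 min/hr = 1638 milliunits/hr
Concentration = 29 units ÷ 133 mL = 0.2180451 units/mL = 218.0451 milliunits/mL
Rate = 1638 milliunits/hr ÷ 218.0451 milliunits/mL = 7.512207 mL/hr
Volume infused = 7.512207 mL/hr × 9.6 hr = 72.11719 mL
Volume remaining = 133 − 72.11719 = 60.88281 mL
Drug remaining = 60.88281 mL × 218.0451 milliunits/mL = 13275.2 milliunits = 13.2752 units

13.3 units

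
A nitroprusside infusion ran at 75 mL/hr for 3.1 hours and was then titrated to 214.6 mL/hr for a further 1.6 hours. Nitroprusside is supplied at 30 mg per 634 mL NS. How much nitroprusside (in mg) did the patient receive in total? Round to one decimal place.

27.2 mg

Concentration = 30 mg ÷ 634 mL = 0.04731861 mg/mL
Stage 1: 75 mL/hr × 3.1 hr = 232.5 mL → 232.5 mL × 0.04731861 mg/mL = 11.00158 mg
Stage 2: 214.6 mL/hr × 1.6 hr = 343.36 mL → 343.36 mL × 0.04731861 mg/mL = 16.24732 mg
Total = 11.00158 + 16.24732 = 27.2489 mg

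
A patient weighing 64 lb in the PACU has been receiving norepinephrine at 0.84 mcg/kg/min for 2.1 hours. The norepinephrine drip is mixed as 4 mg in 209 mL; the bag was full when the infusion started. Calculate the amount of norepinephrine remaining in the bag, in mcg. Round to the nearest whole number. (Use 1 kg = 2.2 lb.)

921 mcg

Weight = 64 lb ÷ 2.2 lb/kg = 29.09091 kg
Dose = 0.84 mcg/kg/min × 29.09091 kg = 24.43636 mcg/min
24.43636 mcg/min × 60 min/hr = 1466.182 mcg/hr
Concentration = 4 mg ÷ 209 mL = 0.01913876 mg/mL = 19.13876 mcg/mL
Rate = 1466.182 mcg/hr ÷ 19.13876 mcg/mL = 76.608 mL/hr
Volume infused = 76.608 mL/hr × 2.1 hr = 160.8768 mL
Volume remaining = 209 − 160.8768 = 48.1232 mL
Drug remaining = 48.1232 mL × 19.13876 mcg/mL = 921.0182 mcg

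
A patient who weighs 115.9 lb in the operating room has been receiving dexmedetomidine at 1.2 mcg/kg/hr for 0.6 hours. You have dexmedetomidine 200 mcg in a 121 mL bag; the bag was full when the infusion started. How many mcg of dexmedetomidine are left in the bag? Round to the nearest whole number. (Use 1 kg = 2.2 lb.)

Weight = 115.9 lb ÷ 2.2 lb/kg = 52.68182 kg
Dose = 1.2 mcg/kg/hr × 52.68182 kg = 63.21818 mcg/hr
Concentration = 200 mcg ÷ 121 mL = 1.652893 mcg/mL
Rate = 63.21818 mcg/hr ÷ 1.652893 mcg/mL = 38.247 mL/hr
Volume infused = 38.247 mL/hr × 0.6 hr = 22.9482 mL
Volume remaining = 121 − 22.9482 = 98.0518 mL
Drug remaining = 98.0518 mL × 1.652893 mcg/mL = 162.0691 mcg

162 mcg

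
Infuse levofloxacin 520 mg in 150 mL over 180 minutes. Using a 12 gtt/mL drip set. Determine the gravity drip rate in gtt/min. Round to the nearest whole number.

10 gtt/min

150 mL ÷ (180 min) = 0.8333333 mL/min
0.8333333 mL/min × 12 gtt/mL = 10 gtt/min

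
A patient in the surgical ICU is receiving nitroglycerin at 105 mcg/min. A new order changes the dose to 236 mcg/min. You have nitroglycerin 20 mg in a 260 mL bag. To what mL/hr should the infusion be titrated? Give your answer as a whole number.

236 mcg/min × 60 min/hr = 14160 mcg/hr
Concentration = 20 mg ÷ 260 mL = 0.07692308 mg/mL = 76.92308 mcg/mL
Rate = 14160 mcg/hr ÷ 76.92308 mcg/mL = 184.08 mL/hr

184 mL/hr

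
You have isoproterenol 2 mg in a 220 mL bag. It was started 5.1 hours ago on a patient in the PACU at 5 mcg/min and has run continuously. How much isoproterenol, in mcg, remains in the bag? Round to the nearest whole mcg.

5 mcg/min × 60 min/hr = 300 mcg/hr
Concentration = 2 mg ÷ 220 mL = 0.009090909 mg/mL = 9.090909 mcg/mL
Rate = 300 mcg/hr ÷ 9.090909 mcg/mL = 33 mL/hr
Volume infused = 33 mL/hr × 5.1 hr = 168.3 mL
Volume remaining = 220 − 168.3 = 51.7 mL
Drug remaining = 51.7 mL × 9.090909 mcg/mL = 470 mcg

470 mcg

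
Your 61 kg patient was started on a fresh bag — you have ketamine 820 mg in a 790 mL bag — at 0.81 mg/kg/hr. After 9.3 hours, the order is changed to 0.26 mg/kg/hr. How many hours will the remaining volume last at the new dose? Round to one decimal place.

Initial rate:
Dose = 0.81 mg/kg/hr × 61 kg = 49.41 mg/hr
Concentration = 820 mg ÷ 790 mL = 1.037975 mg/mL
Rate = 49.41 mg/hr ÷ 1.037975 mg/mL = 47.60232 mL/hr
Volume infused so far = 47.60232 mL/hr × 9.3 hr = 442.7015 mL
Volume remaining = 790 − 442.7015 = 347.2985 mL
New rate:
Dose = 0.26 mg/kg/hr × 61 kg = 15.86 mg/hr
Rate = 15.86 mg/hr ÷ 1.037975 mg/mL = 15.27976 mL/hr
Time remaining = 347.2985 mL ÷ 15.27976 mL/hr = 22.72932 hr

22.7 hours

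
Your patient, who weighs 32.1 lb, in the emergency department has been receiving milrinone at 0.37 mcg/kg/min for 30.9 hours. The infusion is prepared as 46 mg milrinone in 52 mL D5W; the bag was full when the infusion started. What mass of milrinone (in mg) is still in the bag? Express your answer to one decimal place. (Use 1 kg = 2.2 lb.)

Weight = 32.1 lb ÷ 2.2 lb/kg = 14.59091 kg
Dose = 0.37 mcg/kg/min × 14.59091 kg = 5.398636 mcg/min
5.398636 mcg/min × 60 min/hr = 323.9182 mcg/hr
Concentration = 46 mg ÷ 52 mL = 0.8846154 mg/mL = 884.6154 mcg/mL
Rate = 323.9182 mcg/hr ÷ 884.6154 mcg/mL = 0.3661684 mL/hr
Volume infused = 0.3661684 mL/hr × 30.9 hr = 11.3146 mL
Volume remaining = 52 − 11.3146 = 40.6854 mL
Drug remaining = 40.6854 mL × 884.6154 mcg/mL = 35990.93 mcg = 35.99093 mg

36.0 mg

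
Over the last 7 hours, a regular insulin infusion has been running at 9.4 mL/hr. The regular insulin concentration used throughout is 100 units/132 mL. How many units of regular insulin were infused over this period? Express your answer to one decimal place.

Concentration = 100 units ÷ 132 mL = 0.7575758 units/mL
Drug rate = 9.4 mL/hr × 0.7575758 units/mL = 7.121212 units/hr
Total = 7.121212 units/hr × 7 hr = 49.84848 units

49.8 units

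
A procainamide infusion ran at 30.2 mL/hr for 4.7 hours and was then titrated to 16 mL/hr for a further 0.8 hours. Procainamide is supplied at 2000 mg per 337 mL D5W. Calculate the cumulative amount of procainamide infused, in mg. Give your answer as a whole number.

918 mg

Concentration = 2000 mg ÷ 337 mL = 5.934718 mg/mL
Stage 1: 30.2 mL/hr × 4.7 hr = 141.94 mL → 141.94 mL × 5.934718 mg/mL = 842.3739 mg
Stage 2: 16 mL/hr × 0.8 hr = 12.8 mL → 12.8 mL × 5.934718 mg/mL = 75.96439 mg
Total = 842.3739 + 75.96439 = 918.3383 mg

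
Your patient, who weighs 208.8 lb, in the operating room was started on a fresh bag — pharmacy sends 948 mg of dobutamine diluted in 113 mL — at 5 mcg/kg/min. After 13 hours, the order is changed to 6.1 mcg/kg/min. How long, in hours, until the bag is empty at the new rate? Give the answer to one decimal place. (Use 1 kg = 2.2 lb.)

16.6 hours

Initial rate:
Weight = 208.8 lb ÷ 2.2 lb/kg = 94.90909 kg
Dose = 5 mcg/kg/min × 94.90909 kg = 474.5455 mcg/min
474.5455 mcg/min × 60 min/hr = 28472.73 mcg/hr
Concentration = 948 mg ÷ 113 mL = 8.389381 mg/mL = 8389.381 mcg/mL
Rate = 28472.73 mcg/hr ÷ 8389.381 mcg/mL = 3.393901 mL/hr
Volume infused so far = 3.393901 mL/hr × 13 hr = 44.12071 mL
Volume remaining = 113 − 44.12071 = 68.87929 mL
New rate:
Dose = 6.1 mcg/kg/min × 94.90909 kg = 578.9455 mcg/min
578.9455 mcg/min × 60 min/hr = 34736.73 mcg/hr
Rate = 34736.73 mcg/hr ÷ 8389.381 mcg/mL = 4.140559 mL/hr
Time remaining = 68.87929 mL ÷ 4.140559 mL/hr = 16.63526 hr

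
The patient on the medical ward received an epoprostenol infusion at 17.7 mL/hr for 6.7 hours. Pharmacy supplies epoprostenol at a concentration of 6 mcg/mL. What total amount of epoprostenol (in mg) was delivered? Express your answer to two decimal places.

Concentration = 6 mcg/mL = 6000 ng/mL
Drug rate = 17.7 mL/hr × 6000 ng/mL = 106200 ng/hr
Total = 106200 ng/hr × 6.7 hr = 711540 ng = 0.71154 mg

0.71 mg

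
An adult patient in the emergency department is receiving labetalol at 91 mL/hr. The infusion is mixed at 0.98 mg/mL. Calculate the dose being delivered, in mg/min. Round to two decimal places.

Drug rate = 91 mL/hr × 0.98 mg/mL = 89.18 mg/hr
89.18 mg/hr ÷ 60 min/hr = 1.486333 mg/min

1.49 mg/min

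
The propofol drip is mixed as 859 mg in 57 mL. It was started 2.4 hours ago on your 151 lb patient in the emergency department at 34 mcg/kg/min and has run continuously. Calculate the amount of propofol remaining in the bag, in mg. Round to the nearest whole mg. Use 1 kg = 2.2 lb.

523 mg

Weight = 151 lb ÷ 2.2 lb/kg = 68.63636 kg
Dose = 34 mcg/kg/min × 68.63636 kg = 2333.636 mcg/min
2333.636 mcg/min × 60 min/hr = 140018.2 mcg/hr
Concentration = 859 mg ÷ 57 mL = 15.07018 mg/mL = 15070.18 mcg/mL
Rate = 140018.2 mcg/hr ÷ 15070.18 mcg/mL = 9.291078 mL/hr
Volume infused = 9.291078 mL/hr × 2.4 hr = 22.29859 mL
Volume remaining = 57 − 22.29859 = 34.70141 mL
Drug remaining = 34.70141 mL × 15070.18 mcg/mL = 522956.4 mcg = 522.9564 mg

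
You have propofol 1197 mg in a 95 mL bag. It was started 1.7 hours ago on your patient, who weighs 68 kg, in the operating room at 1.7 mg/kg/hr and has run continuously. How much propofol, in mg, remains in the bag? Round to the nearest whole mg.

1000 mg

Dose = 1.7 mg/kg/hr × 68 kg = 115.6 mg/hr
Concentration = 1197 mg ÷ 95 mL = 12.6 mg/mL
Rate = 115.6 mg/hr ÷ 12.6 mg/mL = 9.174603 mL/hr
Volume infused = 9.174603 mL/hr × 1.7 hr = 15.59683 mL
Volume remaining = 95 − 15.59683 = 79.40317 mL
Drug remaining = 79.40317 mL × 12.6 mg/mL = 1000.48 mg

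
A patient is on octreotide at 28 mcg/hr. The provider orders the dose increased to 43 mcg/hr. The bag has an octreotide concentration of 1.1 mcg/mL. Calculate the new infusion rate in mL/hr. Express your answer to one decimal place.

39.1 mL/hr

Rate = 43 mcg/hr ÷ 1.1 mcg/mL = 39.09091 mL/hr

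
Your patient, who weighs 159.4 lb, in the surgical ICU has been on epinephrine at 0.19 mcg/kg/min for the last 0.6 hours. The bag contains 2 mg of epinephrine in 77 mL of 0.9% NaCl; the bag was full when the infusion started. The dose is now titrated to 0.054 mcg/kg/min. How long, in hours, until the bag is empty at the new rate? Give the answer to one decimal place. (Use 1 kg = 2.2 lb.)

Initial rate:
Weight = 159.4 lb ÷ 2.2 lb/kg = 72.45455 kg
Dose = 0.19 mcg/kg/min × 72.45455 kg = 13.76636 mcg/min
13.76636 mcg/min × 60 min/hr = 825.9818 mcg/hr
Concentration = 2 mg ÷ 77 mL = 0.02597403 mg/mL = 25.97403 mcg/mL
Rate = 825.9818 mcg/hr ÷ 25.97403 mcg/mL = 31.8003 mL/hr
Volume infused so far = 31.8003 mL/hr × 0.6 hr = 19.08018 mL
Volume remaining = 77 − 19.08018 = 57.91982 mL
New rate:
Dose = 0.054 mcg/kg/min × 72.45455 kg = 3.912545 mcg/min
3.912545 mcg/min × 60 min/hr = 234.7527 mcg/hr
Rate = 234.7527 mcg/hr ÷ 25.97403 mcg/mL = 9.03798 mL/hr
Time remaining = 57.91982 mL ÷ 9.03798 mL/hr = 6.408492 hr

6.4 hours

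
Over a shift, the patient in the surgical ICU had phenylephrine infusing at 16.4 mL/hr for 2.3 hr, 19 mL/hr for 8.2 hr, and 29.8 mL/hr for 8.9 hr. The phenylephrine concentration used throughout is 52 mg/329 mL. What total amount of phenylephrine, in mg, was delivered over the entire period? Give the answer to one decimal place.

Concentration = 52 mg ÷ 329 mL = 0.1580547 mg/mL
Stage 1: 16.4 mL/hr × 2.3 hr = 37.72 mL → 37.72 mL × 0.1580547 mg/mL = 5.961824 mg
Stage 2: 19 mL/hr × 8.2 hr = 155.8 mL → 155.8 mL × 0.1580547 mg/mL = 24.62492 mg
Stage 3: 29.8 mL/hr × 8.9 hr = 265.22 mL → 265.22 mL × 0.1580547 mg/mL = 41.91927 mg
Total = 5.961824 + 24.62492 + 41.91927 = 72.50602 mg

72.5 mg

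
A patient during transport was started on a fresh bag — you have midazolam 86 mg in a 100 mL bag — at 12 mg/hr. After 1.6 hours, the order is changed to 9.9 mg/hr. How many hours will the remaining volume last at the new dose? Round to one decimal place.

Initial rate:
Concentration = 86 mg ÷ 100 mL = 0.86 mg/mL
Rate = 12 mg/hr ÷ 0.86 mg/mL = 13.95349 mL/hr
Volume infused so far = 13.95349 mL/hr × 1.6 hr = 22.32558 mL
Volume remaining = 100 − 22.32558 = 77.67442 mL
New rate:
Rate = 9.9 mg/hr ÷ 0.86 mg/mL = 11.51163 mL/hr
Time remaining = 77.67442 mL ÷ 11.51163 mL/hr = 6.747475 hr

6.7 hours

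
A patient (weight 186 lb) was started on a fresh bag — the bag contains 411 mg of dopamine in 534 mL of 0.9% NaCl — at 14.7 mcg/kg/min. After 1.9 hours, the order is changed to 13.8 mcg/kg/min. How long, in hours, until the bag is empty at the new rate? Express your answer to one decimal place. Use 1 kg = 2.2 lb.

3.8 hours

Initial rate:
Weight = 186 lb ÷ 2.2 lb/kg = 84.54545 kg
Dose = 14.7 mcg/kg/min × 84.54545 kg = 1242.818 mcg/min
1242.818 mcg/min × 60 min/hr = 74569.09 mcg/hr
Concentration = 411 mg ÷ 534 mL = 0.7696629 mg/mL = 769.6629 mcg/mL
Rate = 74569.09 mcg/hr ÷ 769.6629 mcg/mL = 96.88539 mL/hr
Volume infused so far = 96.88539 mL/hr × 1.9 hr = 184.0822 mL
Volume remaining = 534 − 184.0822 = 349.9178 mL
New rate:
Dose = 13.8 mcg/kg/min × 84.54545 kg = 1166.727 mcg/min
1166.727 mcg/min × 60 min/hr = 70003.64 mcg/hr
Rate = 70003.64 mcg/hr ÷ 769.6629 mcg/mL = 90.95363 mL/hr
Time remaining = 349.9178 mL ÷ 90.95363 mL/hr = 3.847211 hr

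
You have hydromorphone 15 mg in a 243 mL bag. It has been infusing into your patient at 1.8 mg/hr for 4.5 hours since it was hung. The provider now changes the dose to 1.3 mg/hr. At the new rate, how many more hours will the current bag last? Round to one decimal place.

Initial rate:
Concentration = 15 mg ÷ 243 mL = 0.0617284 mg/mL
Rate = 1.8 mg/hr ÷ 0.0617284 mg/mL = 29.16 mL/hr
Volume infused so far = 29.16 mL/hr × 4.5 hr = 131.22 mL
Volume remaining = 243 − 131.22 = 111.78 mL
New rate:
Rate = 1.3 mg/hr ÷ 0.0617284 mg/mL = 21.06 mL/hr
Time remaining = 111.78 mL ÷ 21.06 mL/hr = 5.307692 hr

5.3 hours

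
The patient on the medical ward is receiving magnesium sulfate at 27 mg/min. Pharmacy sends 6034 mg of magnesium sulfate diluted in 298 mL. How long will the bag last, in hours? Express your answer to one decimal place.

27 mg/min × 60 min/hr = 1620 mg/hr
Concentration = 6034 mg ÷ 298 mL = 20.24832 mg/mL
Rate = 1620 mg/hr ÷ 20.24832 mg/mL = 80.00663 mL/hr
Duration = 298 mL ÷ 80.00663 mL/hr = 3.724691 hr

3.7 hours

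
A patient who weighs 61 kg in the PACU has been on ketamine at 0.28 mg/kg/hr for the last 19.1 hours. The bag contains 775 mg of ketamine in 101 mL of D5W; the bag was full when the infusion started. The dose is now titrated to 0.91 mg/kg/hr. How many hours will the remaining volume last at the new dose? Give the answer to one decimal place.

8.1 hours

Initial rate:
Dose = 0.28 mg/kg/hr × 61 kg = 17.08 mg/hr
Concentration = 775 mg ÷ 101 mL = 7.673267 mg/mL
Rate = 17.08 mg/hr ÷ 7.673267 mg/mL = 2.22591 mL/hr
Volume infused so far = 2.22591 mL/hr × 19.1 hr = 42.51487 mL
Volume remaining = 101 − 42.51487 = 58.48513 mL
New rate:
Dose = 0.91 mg/kg/hr × 61 kg = 55.51 mg/hr
Rate = 55.51 mg/hr ÷ 7.673267 mg/mL = 7.234206 mL/hr
Time remaining = 58.48513 mL ÷ 7.234206 mL/hr = 8.084525 hr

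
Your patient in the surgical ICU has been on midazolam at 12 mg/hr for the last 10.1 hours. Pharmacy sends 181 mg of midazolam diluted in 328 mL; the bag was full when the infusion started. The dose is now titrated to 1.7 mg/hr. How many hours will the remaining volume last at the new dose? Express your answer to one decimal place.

35.2 hours

Initial rate:
Concentration = 181 mg ÷ 328 mL = 0.5518293 mg/mL
Rate = 12 mg/hr ÷ 0.5518293 mg/mL = 21.74586 mL/hr
Volume infused so far = 21.74586 mL/hr × 10.1 hr = 219.6331 mL
Volume remaining = 328 − 219.6331 = 108.3669 mL
New rate:
Rate = 1.7 mg/hr ÷ 0.5518293 mg/mL = 3.080663 mL/hr
Time remaining = 108.3669 mL ÷ 3.080663 mL/hr = 35.17647 hr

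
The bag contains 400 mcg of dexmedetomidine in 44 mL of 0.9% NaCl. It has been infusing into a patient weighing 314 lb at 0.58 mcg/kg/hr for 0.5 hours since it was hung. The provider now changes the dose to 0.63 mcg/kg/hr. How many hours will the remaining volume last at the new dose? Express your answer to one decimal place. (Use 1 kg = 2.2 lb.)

4.0 hours

Initial rate:
Weight = 314 lb ÷ 2.2 lb/kg = 142.7273 kg
Dose = 0.58 mcg/kg/hr × 142.7273 kg = 82.78182 mcg/hr
Concentration = 400 mcg ÷ 44 mL = 9.090909 mcg/mL
Rate = 82.78182 mcg/hr ÷ 9.090909 mcg/mL = 9.106 mL/hr
Volume infused so far = 9.106 mL/hr × 0.5 hr = 4.553 mL
Volume remaining = 44 − 4.553 = 39.447 mL
New rate:
Dose = 0.63 mcg/kg/hr × 142.7273 kg = 89.91818 mcg/hr
Rate = 89.91818 mcg/hr ÷ 9.090909 mcg/mL = 9.891 mL/hr
Time remaining = 39.447 mL ÷ 9.891 mL/hr = 3.988171 hr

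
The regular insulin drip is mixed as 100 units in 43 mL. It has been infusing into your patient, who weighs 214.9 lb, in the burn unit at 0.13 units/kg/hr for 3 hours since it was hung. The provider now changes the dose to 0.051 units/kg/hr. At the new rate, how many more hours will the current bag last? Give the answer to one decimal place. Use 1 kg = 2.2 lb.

12.4 hours

Initial rate:
Weight = 214.9 lb ÷ 2.2 lb/kg = 97.68182 kg
Dose = 0.13 units/kg/hr × 97.68182 kg = 12.69864 units/hr
Concentration = 100 units ÷ 43 mL = 2.325581 units/mL
Rate = 12.69864 units/hr ÷ 2.325581 units/mL = 5.460414 mL/hr
Volume infused so far = 5.460414 mL/hr × 3 hr = 16.38124 mL
Volume remaining = 43 − 16.38124 = 26.61876 mL
New rate:
Dose = 0.051 units/kg/hr × 97.68182 kg = 4.981773 units/hr
Rate = 4.981773 units/hr ÷ 2.325581 units/mL = 2.142162 mL/hr
Time remaining = 26.61876 mL ÷ 2.142162 mL/hr = 12.42612 hr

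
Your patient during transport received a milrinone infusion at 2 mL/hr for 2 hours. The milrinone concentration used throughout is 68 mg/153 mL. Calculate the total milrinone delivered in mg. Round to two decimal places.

1.78 mg

Concentration = 68 mg ÷ 153 mL = 0.4444444 mg/mL = 444.4444 mcg/mL
Drug rate = 2 mL/hr × 444.4444 mcg/mL = 888.8889 mcg/hr
Total = 888.8889 mcg/hr × 2 hr = 1777.778 mcg = 1.777778 mg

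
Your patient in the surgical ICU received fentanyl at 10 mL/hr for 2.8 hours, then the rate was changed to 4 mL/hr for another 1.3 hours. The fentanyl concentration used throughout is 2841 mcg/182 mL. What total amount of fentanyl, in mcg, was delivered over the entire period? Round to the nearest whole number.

Concentration = 2841 mcg ÷ 182 mL = 15.60989 mcg/mL
Stage 1: 10 mL/hr × 2.8 hr = 28 mL → 28 mL × 15.60989 mcg/mL = 437.0769 mcg
Stage 2: 4 mL/hr × 1.3 hr = 5.2 mL → 5.2 mL × 15.60989 mcg/mL = 81.17143 mcg
Total = 437.0769 + 81.17143 = 518.2484 mcg

518 mcg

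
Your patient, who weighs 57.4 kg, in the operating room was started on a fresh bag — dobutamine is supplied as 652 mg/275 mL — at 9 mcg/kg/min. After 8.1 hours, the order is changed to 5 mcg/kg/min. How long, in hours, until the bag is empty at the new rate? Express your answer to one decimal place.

23.3 hours

Initial rate:
Dose = 9 mcg/kg/min × 57.4 kg = 516.6 mcg/min
516.6 mcg/min × 60 min/hr = 30996 mcg/hr
Concentration = 652 mg ÷ 275 mL = 2.370909 mg/mL = 2370.909 mcg/mL
Rate = 30996 mcg/hr ÷ 2370.909 mcg/mL = 13.07347 mL/hr
Volume infused so far = 13.07347 mL/hr × 8.1 hr = 105.8951 mL
Volume remaining = 275 − 105.8951 = 169.1049 mL
New rate:
Dose = 5 mcg/kg/min × 57.4 kg = 287 mcg/min
287 mcg/min × 60 min/hr = 17220 mcg/hr
Rate = 17220 mcg/hr ÷ 2370.909 mcg/mL = 7.263037 mL/hr
Time remaining = 169.1049 mL ÷ 7.263037 mL/hr = 23.28295 hr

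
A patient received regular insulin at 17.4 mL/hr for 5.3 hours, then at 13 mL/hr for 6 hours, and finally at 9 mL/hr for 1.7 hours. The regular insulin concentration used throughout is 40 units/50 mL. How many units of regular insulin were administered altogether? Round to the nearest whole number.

Concentration = 40 units ÷ 50 mL = 0.8 units/mL
Stage 1: 17.4 mL/hr × 5.3 hr = 92.22 mL → 92.22 mL × 0.8 units/mL = 73.776 units
Stage 2: 13 mL/hr × 6 hr = 78 mL → 78 mL × 0.8 units/mL = 62.4 units
Stage 3: 9 mL/hr × 1.7 hr = 15.3 mL → 15.3 mL × 0.8 units/mL = 12.24 units
Total = 73.776 + 62.4 + 12.24 = 148.416 units

148 units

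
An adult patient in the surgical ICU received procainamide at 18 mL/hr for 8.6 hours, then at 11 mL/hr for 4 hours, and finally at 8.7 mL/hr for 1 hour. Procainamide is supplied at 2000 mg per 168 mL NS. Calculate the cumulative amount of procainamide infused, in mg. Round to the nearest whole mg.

Concentration = 2000 mg ÷ 168 mL = 11.90476 mg/mL
Stage 1: 18 mL/hr × 8.6 hr = 154.8 mL → 154.8 mL × 11.90476 mg/mL = 1842.857 mg
Stage 2: 11 mL/hr × 4 hr = 44 mL → 44 mL × 11.90476 mg/mL = 523.8095 mg
Stage 3: 8.7 mL/hr × 1 hr = 8.7 mL → 8.7 mL × 11.90476 mg/mL = 103.5714 mg
Total = 1842.857 + 523.8095 + 103.5714 = 2470.238 mg

2470 mg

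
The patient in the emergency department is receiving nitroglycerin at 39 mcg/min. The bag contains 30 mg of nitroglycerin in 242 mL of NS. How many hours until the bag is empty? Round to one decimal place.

12.8 hours

39 mcg/min × 60 min/hr = 2340 mcg/hr
Concentration = 30 mg ÷ 242 mL = 0.1239669 mg/mL = 123.9669 mcg/mL
Rate = 2340 mcg/hr ÷ 123.9669 mcg/mL = 18.876 mL/hr
Duration = 242 mL ÷ 18.876 mL/hr = 12.82051 hr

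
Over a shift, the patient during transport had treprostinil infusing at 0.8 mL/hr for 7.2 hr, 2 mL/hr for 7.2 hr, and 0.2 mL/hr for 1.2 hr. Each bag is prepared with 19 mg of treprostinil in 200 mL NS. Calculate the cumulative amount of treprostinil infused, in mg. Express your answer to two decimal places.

1.94 mg

Concentration = 19 mg ÷ 200 mL = 0.095 mg/mL
Stage 1: 0.8 mL/hr × 7.2 hr = 5.76 mL → 5.76 mL × 0.095 mg/mL = 0.5472 mg
Stage 2: 2 mL/hr × 7.2 hr = 14.4 mL → 14.4 mL × 0.095 mg/mL = 1.368 mg
Stage 3: 0.2 mL/hr × 1.2 hr = 0.24 mL → 0.24 mL × 0.095 mg/mL = 0.0228 mg
Total = 0.5472 + 1.368 + 0.0228 = 1.938 mg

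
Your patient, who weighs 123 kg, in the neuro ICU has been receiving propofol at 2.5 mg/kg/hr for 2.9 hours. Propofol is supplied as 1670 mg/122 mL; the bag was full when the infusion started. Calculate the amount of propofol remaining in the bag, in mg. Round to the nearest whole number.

778 mg

Dose = 2.5 mg/kg/hr × 123 kg = 307.5 mg/hr
Concentration = 1670 mg ÷ 122 mL = 13.68852 mg/mL
Rate = 307.5 mg/hr ÷ 13.68852 mg/mL = 22.46407 mL/hr
Volume infused = 22.46407 mL/hr × 2.9 hr = 65.14581 mL
Volume remaining = 122 − 65.14581 = 56.85419 mL
Drug remaining = 56.85419 mL × 13.68852 mg/mL = 778.25 mg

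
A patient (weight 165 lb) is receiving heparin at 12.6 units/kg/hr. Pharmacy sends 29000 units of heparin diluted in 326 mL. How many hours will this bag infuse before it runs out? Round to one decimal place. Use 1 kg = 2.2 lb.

30.7 hours

Weight = 165 lb ÷ 2.2 lb/kg = 75 kg
Dose = 12.6 units/kg/hr × 75 kg = 945 units/hr
Concentration = 29000 units ÷ 326 mL = 88.95706 units/mL
Rate = 945 units/hr ÷ 88.95706 units/mL = 10.6231 mL/hr
Duration = 326 mL ÷ 10.6231 mL/hr = 30.68783 hr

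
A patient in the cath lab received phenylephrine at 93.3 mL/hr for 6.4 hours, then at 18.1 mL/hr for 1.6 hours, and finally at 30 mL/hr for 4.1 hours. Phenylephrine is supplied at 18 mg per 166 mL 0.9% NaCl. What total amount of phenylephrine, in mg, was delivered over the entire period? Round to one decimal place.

Concentration = 18 mg ÷ 166 mL = 0.1084337 mg/mL
Stage 1: 93.3 mL/hr × 6.4 hr = 597.12 mL → 597.12 mL × 0.1084337 mg/mL = 64.74795 mg
Stage 2: 18.1 mL/hr × 1.6 hr = 28.96 mL → 28.96 mL × 0.1084337 mg/mL = 3.140241 mg
Stage 3: 30 mL/hr × 4.1 hr = 123 mL → 123 mL × 0.1084337 mg/mL = 13.33735 mg
Total = 64.74795 + 3.140241 + 13.33735 = 81.22554 mg

81.2 mg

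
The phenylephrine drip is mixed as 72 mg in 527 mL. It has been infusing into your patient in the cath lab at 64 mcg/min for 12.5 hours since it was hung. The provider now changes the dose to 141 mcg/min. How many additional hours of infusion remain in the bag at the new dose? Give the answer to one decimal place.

2.8 hours

Initial rate:
64 mcg/min × 60 min/hr = 3840 mcg/hr
Concentration = 72 mg ÷ 527 mL = 0.1366224 mg/mL = 136.6224 mcg/mL
Rate = 3840 mcg/hr ÷ 136.6224 mcg/mL = 28.10667 mL/hr
Volume infused so far = 28.10667 mL/hr × 12.5 hr = 351.3333 mL
Volume remaining = 527 − 351.3333 = 175.6667 mL
New rate:
141 mcg/min × 60 min/hr = 8460 mcg/hr
Rate = 8460 mcg/hr ÷ 136.6224 mcg/mL = 61.9225 mL/hr
Time remaining = 175.6667 mL ÷ 61.9225 mL/hr = 2.836879 hr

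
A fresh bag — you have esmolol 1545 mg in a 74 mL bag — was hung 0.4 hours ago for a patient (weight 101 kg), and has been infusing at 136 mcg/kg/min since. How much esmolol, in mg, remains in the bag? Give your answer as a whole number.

1215 mg

Dose = 136 mcg/kg/min × 101 kg = 13736 mcg/min
13736 mcg/min × 60 min/hr = 824160 mcg/hr
Concentration = 1545 mg ÷ 74 mL = 20.87838 mg/mL = 20878.38 mcg/mL
Rate = 824160 mcg/hr ÷ 20878.38 mcg/mL = 39.47433 mL/hr
Volume infused = 39.47433 mL/hr × 0.4 hr = 15.78973 mL
Volume remaining = 74 − 15.78973 = 58.21027 mL
Drug remaining = 58.21027 mL × 20878.38 mcg/mL = 1215336 mcg = 1215.336 mg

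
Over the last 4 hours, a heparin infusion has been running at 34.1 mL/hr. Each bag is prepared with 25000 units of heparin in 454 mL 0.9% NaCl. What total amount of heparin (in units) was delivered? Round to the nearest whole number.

7511 units

Concentration = 25000 units ÷ 454 mL = 55.06608 units/mL
Drug rate = 34.1 mL/hr × 55.06608 units/mL = 1877.753 units/hr
Total = 1877.753 units/hr × 4 hr = 7511.013 units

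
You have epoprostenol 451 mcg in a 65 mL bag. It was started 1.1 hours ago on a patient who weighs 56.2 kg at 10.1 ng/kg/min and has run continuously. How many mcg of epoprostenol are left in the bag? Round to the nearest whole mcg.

414 mcg

Dose = 10.1 ng/kg/min × 56.2 kg = 567.62 ng/min
567.62 ng/min × 60 min/hr = 34057.2 ng/hr
Concentration = 451 mcg ÷ 65 mL = 6.938462 mcg/mL = 6938.462 ng/mL
Rate = 34057.2 ng/hr ÷ 6938.462 ng/mL = 4.908466 mL/hr
Volume infused = 4.908466 mL/hr × 1.1 hr = 5.399312 mL
Volume remaining = 65 − 5.399312 = 59.60069 mL
Drug remaining = 59.60069 mL × 6938.462 ng/mL = 413537.1 ng = 413.5371 mcg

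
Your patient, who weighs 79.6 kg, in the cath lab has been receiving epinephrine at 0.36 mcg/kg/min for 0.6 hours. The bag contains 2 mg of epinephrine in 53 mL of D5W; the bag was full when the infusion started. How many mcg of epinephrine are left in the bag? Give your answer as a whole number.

968 mcg

Dose = 0.36 mcg/kg/min × 79.6 kg = 28.656 mcg/min
28.656 mcg/min × 60 min/hr = 1719.36 mcg/hr
Concentration = 2 mg ÷ 53 mL = 0.03773585 mg/mL = 37.73585 mcg/mL
Rate = 1719.36 mcg/hr ÷ 37.73585 mcg/mL = 45.56304 mL/hr
Volume infused = 45.56304 mL/hr × 0.6 hr = 27.33782 mL
Volume remaining = 53 − 27.33782 = 25.66218 mL
Drug remaining = 25.66218 mL × 37.73585 mcg/mL = 968.384 mcg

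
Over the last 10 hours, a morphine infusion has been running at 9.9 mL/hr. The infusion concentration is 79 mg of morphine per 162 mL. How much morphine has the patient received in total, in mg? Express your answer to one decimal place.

Concentration = 79 mg ÷ 162 mL = 0.4876543 mg/mL
Drug rate = 9.9 mL/hr × 0.4876543 mg/mL = 4.827778 mg/hr
Total = 4.827778 mg/hr × 10 hr = 48.27778 mg

48.3 mg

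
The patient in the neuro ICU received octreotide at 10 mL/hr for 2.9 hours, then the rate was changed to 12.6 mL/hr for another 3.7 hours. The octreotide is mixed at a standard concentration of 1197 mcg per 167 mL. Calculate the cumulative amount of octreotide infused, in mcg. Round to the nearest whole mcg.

Concentration = 1197 mcg ÷ 167 mL = 7.167665 mcg/mL
Stage 1: 10 mL/hr × 2.9 hr = 29 mL → 29 mL × 7.167665 mcg/mL = 207.8623 mcg
Stage 2: 12.6 mL/hr × 3.7 hr = 46.62 mL → 46.62 mL × 7.167665 mcg/mL = 334.1565 mcg
Total = 207.8623 + 334.1565 = 542.0188 mcg

542 mcg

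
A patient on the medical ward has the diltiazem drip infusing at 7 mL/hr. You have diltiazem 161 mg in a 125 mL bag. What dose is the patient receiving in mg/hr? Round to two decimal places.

Concentration = 161 mg ÷ 125 mL = 1.288 mg/mL
Drug rate = 7 mL/hr × 1.288 mg/mL = 9.016 mg/hr

9.02 mg/hr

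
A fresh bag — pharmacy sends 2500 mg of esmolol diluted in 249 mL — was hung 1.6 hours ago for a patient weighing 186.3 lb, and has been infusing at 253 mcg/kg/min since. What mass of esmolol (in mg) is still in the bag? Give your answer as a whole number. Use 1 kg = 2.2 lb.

Weight = 186.3 lb ÷ 2.2 lb/kg = 84.68182 kg
Dose = 253 mcg/kg/min × 84.68182 kg = 21424.5 mcg/min
21424.5 mcg/min × 60 min/hr = 1285470 mcg/hr
Concentration = 2500 mg ÷ 249 mL = 10.04016 mg/mL = 10040.16 mcg/mL
Rate = 1285470 mcg/hr ÷ 10040.16 mcg/mL = 128.0328 mL/hr
Volume infused = 128.0328 mL/hr × 1.6 hr = 204.8525 mL
Volume remaining = 249 − 204.8525 = 44.1475 mL
Drug remaining = 44.1475 mL × 10040.16 mcg/mL = 443248 mcg = 443.248 mg

443 mg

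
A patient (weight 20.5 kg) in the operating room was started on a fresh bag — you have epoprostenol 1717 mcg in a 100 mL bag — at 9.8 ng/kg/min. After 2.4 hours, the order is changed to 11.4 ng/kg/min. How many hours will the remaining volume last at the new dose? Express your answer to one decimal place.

Initial rate:
Dose = 9.8 ng/kg/min × 20.5 kg = 200.9 ng/min
200.9 ng/min × 60 min/hr = 12054 ng/hr
Concentration = 1717 mcg ÷ 100 mL = 17.17 mcg/mL = 17170 ng/mL
Rate = 12054 ng/hr ÷ 17170 ng/mL = 0.7020384 mL/hr
Volume infused so far = 0.7020384 mL/hr × 2.4 hr = 1.684892 mL
Volume remaining = 100 − 1.684892 = 98.31511 mL
New rate:
Dose = 11.4 ng/kg/min × 20.5 kg = 233.7 ng/min
233.7 ng/min × 60 min/hr = 14022 ng/hr
Rate = 14022 ng/hr ÷ 17170 ng/mL = 0.816657 mL/hr
Time remaining = 98.31511 mL ÷ 0.816657 mL/hr = 120.3873 hr

120.4 hours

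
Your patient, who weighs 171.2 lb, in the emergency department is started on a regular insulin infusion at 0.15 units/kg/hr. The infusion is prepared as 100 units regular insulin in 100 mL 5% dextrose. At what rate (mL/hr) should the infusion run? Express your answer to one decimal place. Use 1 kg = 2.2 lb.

11.7 mL/hr

Weight = 171.2 lb ÷ 2.2 lb/kg = 77.81818 kg
Dose = 0.15 units/kg/hr × 77.81818 kg = 11.67273 units/hr
Concentration = 100 units ÷ 100 mL = 1 units/mL
Rate = 11.67273 units/hr ÷ 1 units/mL = 11.67273 mL/hr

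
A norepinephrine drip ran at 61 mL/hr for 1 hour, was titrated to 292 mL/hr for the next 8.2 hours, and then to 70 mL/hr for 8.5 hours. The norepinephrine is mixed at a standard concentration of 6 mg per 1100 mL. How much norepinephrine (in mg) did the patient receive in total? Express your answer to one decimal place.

Concentration = 6 mg ÷ 1100 mL = 0.005454545 mg/mL
Stage 1: 61 mL/hr × 1 hr = 61 mL → 61 mL × 0.005454545 mg/mL = 0.3327273 mg
Stage 2: 292 mL/hr × 8.2 hr = 2394.4 mL → 2394.4 mL × 0.005454545 mg/mL = 13.06036 mg
Stage 3: 70 mL/hr × 8.5 hr = 595 mL → 595 mL × 0.005454545 mg/mL = 3.245455 mg
Total = 0.3327273 + 13.06036 + 3.245455 = 16.63855 mg

16.6 mg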